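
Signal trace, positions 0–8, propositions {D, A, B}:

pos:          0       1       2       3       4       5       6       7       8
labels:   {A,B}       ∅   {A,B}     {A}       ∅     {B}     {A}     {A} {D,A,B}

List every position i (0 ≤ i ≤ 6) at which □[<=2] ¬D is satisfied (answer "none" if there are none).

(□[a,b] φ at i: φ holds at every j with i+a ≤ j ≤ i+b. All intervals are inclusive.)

Evaluate at each i in [0,6]:
  i=0: ✓ (all of [0,2])
  i=1: ✓ (all of [1,3])
  i=2: ✓ (all of [2,4])
  i=3: ✓ (all of [3,5])
  i=4: ✓ (all of [4,6])
  i=5: ✓ (all of [5,7])
  i=6: ✗ (fails at j=8)

0, 1, 2, 3, 4, 5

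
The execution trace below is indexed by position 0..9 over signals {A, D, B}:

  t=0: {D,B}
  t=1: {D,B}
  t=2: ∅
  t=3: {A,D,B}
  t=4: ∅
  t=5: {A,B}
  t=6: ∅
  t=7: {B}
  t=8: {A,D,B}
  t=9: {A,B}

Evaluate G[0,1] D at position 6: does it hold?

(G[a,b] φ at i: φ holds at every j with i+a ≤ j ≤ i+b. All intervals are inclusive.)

Does not hold

Check D at every j in [6,7]:
  j=6: false
  j=7: false
Fails at j=6 → formula fails.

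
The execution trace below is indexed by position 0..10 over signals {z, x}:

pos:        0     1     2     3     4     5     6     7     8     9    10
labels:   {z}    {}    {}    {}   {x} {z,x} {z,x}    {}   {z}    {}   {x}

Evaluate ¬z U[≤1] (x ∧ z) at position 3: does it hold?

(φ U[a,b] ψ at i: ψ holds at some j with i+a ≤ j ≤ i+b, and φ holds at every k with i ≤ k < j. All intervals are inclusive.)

False

Need some j in [3,4] with (x ∧ z), and ¬z at every k in [3,j-1].
  j=3: (x ∧ z) false.
  j=4: (x ∧ z) false.
No j in the window works → until fails.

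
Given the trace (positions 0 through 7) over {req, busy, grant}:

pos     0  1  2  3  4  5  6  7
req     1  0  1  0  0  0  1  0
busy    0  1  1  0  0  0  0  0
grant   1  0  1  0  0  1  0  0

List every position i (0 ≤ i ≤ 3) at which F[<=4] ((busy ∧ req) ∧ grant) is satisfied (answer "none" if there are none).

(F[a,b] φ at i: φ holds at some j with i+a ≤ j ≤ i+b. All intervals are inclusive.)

0, 1, 2

Evaluate at each i in [0,3]:
  i=0: ✓ (witness j=2)
  i=1: ✓ (witness j=2)
  i=2: ✓ (witness j=2)
  i=3: ✗ (none in [3,7])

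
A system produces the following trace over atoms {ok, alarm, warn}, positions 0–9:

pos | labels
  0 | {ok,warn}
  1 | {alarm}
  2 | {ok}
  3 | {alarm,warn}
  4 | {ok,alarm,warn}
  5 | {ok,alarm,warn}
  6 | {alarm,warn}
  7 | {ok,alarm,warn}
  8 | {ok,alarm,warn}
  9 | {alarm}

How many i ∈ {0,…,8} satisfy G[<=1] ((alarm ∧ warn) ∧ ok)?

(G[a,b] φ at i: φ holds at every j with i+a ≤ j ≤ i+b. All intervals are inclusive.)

Evaluate at each i in [0,8]:
  i=0: ✗ (fails at j=0)
  i=1: ✗ (fails at j=1)
  i=2: ✗ (fails at j=2)
  i=3: ✗ (fails at j=3)
  i=4: ✓ (all of [4,5])
  i=5: ✗ (fails at j=6)
  i=6: ✗ (fails at j=6)
  i=7: ✓ (all of [7,8])
  i=8: ✗ (fails at j=9)
Positions where it holds: {4, 7} → 2.

2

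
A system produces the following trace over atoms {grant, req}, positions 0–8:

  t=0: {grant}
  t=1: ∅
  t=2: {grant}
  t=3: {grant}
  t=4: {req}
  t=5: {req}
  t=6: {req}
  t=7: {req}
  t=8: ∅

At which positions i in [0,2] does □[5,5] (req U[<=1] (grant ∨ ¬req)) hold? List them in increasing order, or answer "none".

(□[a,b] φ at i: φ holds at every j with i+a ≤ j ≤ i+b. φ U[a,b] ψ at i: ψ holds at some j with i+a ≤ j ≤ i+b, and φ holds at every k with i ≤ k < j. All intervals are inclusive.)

Evaluate at each i in [0,2]:
  i=0: ✗ (fails at j=5)
  i=1: ✗ (fails at j=6)
  i=2: ✓ (all of [7,7])

2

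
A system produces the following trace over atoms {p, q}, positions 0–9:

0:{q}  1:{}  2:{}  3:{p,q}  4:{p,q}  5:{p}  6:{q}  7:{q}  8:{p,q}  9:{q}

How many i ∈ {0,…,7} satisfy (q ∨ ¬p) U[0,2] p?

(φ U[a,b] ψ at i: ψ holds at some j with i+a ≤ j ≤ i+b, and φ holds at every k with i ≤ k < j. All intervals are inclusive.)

Evaluate at each i in [0,7]:
  i=0: ✗ (no rhs in [0,2])
  i=1: ✓ (rhs at j=3; lhs holds on [1,2])
  i=2: ✓ (rhs at j=3; lhs holds on [2,2])
  i=3: ✓ (rhs at j=3)
  i=4: ✓ (rhs at j=4)
  i=5: ✓ (rhs at j=5)
  i=6: ✓ (rhs at j=8; lhs holds on [6,7])
  i=7: ✓ (rhs at j=8; lhs holds on [7,7])
Positions where it holds: {1, 2, 3, 4, 5, 6, 7} → 7.

7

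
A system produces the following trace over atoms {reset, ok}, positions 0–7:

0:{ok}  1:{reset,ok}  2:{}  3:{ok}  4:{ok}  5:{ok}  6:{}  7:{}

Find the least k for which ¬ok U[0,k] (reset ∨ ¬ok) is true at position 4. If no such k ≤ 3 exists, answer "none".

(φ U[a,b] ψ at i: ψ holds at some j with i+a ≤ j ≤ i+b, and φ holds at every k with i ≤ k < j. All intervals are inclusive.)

Need earliest j ≥ 4 with (reset ∨ ¬ok), and ¬ok at every k in [4,j-1].
  j=4: rhs fails.
  j=5: rhs fails.
  j=6: rhs holds but lhs fails at k=4.
  j=7: rhs holds but lhs fails at k=4.
No witness within the range → none.

none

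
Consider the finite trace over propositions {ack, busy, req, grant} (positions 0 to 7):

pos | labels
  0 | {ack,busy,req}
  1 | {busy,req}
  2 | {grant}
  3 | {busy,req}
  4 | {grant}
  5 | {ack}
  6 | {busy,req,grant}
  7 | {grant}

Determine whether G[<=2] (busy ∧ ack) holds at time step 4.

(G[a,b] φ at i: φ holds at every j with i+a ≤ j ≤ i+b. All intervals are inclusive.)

Check (busy ∧ ack) at every j in [4,6]:
  j=4: false
  j=5: false
  j=6: false
Fails at j=4 → formula fails.

False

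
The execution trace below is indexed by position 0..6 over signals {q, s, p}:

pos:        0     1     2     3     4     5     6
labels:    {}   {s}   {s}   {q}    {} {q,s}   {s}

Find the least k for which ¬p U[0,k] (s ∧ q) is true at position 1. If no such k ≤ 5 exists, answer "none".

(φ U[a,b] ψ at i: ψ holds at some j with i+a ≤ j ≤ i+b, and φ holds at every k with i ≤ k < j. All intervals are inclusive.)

4

Need earliest j ≥ 1 with (s ∧ q), and ¬p at every k in [1,j-1].
  j=1: rhs fails.
  j=2: rhs fails.
  j=3: rhs fails.
  j=4: rhs fails.
  j=5: rhs holds; lhs holds on [1,4]. k = 4.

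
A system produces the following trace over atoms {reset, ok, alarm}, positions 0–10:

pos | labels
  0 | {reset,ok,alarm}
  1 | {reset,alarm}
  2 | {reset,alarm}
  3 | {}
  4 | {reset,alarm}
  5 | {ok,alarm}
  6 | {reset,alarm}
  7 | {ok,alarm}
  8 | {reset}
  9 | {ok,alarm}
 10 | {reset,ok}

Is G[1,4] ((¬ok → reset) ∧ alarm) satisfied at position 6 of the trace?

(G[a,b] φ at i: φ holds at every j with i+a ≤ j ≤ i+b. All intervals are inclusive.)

Check ((¬ok → reset) ∧ alarm) at every j in [7,10]:
  j=7: true
  j=8: false
  j=9: true
  j=10: false
Fails at j=8 → formula fails.

False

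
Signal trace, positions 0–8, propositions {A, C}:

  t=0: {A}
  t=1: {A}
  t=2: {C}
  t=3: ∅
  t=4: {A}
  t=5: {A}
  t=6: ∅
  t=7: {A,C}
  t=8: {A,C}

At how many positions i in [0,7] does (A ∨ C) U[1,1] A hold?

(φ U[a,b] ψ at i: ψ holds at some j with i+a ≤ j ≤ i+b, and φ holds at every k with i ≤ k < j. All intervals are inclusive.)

3

Evaluate at each i in [0,7]:
  i=0: ✓ (rhs at j=1; lhs holds on [0,0])
  i=1: ✗ (no rhs in [2,2])
  i=2: ✗ (no rhs in [3,3])
  i=3: ✗ (lhs fails at k=3 before rhs at j=4)
  i=4: ✓ (rhs at j=5; lhs holds on [4,4])
  i=5: ✗ (no rhs in [6,6])
  i=6: ✗ (lhs fails at k=6 before rhs at j=7)
  i=7: ✓ (rhs at j=8; lhs holds on [7,7])
Positions where it holds: {0, 4, 7} → 3.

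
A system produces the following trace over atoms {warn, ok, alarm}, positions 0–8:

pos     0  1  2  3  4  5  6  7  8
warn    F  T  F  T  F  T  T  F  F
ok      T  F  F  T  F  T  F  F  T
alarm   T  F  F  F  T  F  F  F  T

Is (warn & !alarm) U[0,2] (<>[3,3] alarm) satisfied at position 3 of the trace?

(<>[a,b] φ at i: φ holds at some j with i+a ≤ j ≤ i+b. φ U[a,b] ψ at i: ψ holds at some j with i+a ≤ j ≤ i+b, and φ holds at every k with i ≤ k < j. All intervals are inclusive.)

Need some j in [3,5] with <>[3,3] alarm, and (warn & !alarm) at every k in [3,j-1].
  j=3: <>[3,3] alarm — fails (none in [6,6]).
  j=4: <>[3,3] alarm — fails (none in [7,7]).
  j=5: <>[3,3] alarm holds, but (warn & !alarm) fails at k=4 → not this j.
No j in the window works → until fails.

False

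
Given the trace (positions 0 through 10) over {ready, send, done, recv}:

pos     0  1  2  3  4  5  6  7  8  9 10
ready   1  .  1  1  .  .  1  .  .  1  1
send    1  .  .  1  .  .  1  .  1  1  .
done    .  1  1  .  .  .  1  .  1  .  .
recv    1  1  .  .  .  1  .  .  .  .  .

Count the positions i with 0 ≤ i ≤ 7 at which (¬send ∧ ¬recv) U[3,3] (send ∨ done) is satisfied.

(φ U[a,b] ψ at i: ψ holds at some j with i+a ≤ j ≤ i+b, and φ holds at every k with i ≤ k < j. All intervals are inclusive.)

Evaluate at each i in [0,7]:
  i=0: ✗ (lhs fails at k=0 before rhs at j=3)
  i=1: ✗ (no rhs in [4,4])
  i=2: ✗ (no rhs in [5,5])
  i=3: ✗ (lhs fails at k=3 before rhs at j=6)
  i=4: ✗ (no rhs in [7,7])
  i=5: ✗ (lhs fails at k=5 before rhs at j=8)
  i=6: ✗ (lhs fails at k=6 before rhs at j=9)
  i=7: ✗ (no rhs in [10,10])
Positions where it holds: {} → 0.

0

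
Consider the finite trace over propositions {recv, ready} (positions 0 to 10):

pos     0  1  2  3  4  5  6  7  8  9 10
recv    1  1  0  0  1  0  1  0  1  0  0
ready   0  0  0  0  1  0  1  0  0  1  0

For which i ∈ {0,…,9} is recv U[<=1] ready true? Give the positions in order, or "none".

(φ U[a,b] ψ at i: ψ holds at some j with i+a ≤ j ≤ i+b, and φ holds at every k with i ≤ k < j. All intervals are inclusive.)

4, 6, 8, 9

Evaluate at each i in [0,9]:
  i=0: ✗ (no rhs in [0,1])
  i=1: ✗ (no rhs in [1,2])
  i=2: ✗ (no rhs in [2,3])
  i=3: ✗ (lhs fails at k=3 before rhs at j=4)
  i=4: ✓ (rhs at j=4)
  i=5: ✗ (lhs fails at k=5 before rhs at j=6)
  i=6: ✓ (rhs at j=6)
  i=7: ✗ (no rhs in [7,8])
  i=8: ✓ (rhs at j=9; lhs holds on [8,8])
  i=9: ✓ (rhs at j=9)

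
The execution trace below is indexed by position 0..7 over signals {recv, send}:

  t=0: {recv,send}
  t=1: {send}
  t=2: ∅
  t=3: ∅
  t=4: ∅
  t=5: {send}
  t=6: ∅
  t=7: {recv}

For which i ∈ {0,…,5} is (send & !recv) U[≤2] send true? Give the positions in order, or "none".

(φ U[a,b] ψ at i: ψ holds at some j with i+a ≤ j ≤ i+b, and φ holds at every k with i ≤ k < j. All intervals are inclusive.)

Evaluate at each i in [0,5]:
  i=0: ✓ (rhs at j=0)
  i=1: ✓ (rhs at j=1)
  i=2: ✗ (no rhs in [2,4])
  i=3: ✗ (lhs fails at k=3 before rhs at j=5)
  i=4: ✗ (lhs fails at k=4 before rhs at j=5)
  i=5: ✓ (rhs at j=5)

0, 1, 5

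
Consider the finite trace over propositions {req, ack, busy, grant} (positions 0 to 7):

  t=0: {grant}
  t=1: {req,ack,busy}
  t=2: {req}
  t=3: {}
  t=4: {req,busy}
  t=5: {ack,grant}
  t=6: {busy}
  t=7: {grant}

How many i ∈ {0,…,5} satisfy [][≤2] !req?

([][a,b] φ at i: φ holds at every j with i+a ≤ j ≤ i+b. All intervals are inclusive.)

1

Evaluate at each i in [0,5]:
  i=0: ✗ (fails at j=1)
  i=1: ✗ (fails at j=1)
  i=2: ✗ (fails at j=2)
  i=3: ✗ (fails at j=4)
  i=4: ✗ (fails at j=4)
  i=5: ✓ (all of [5,7])
Positions where it holds: {5} → 1.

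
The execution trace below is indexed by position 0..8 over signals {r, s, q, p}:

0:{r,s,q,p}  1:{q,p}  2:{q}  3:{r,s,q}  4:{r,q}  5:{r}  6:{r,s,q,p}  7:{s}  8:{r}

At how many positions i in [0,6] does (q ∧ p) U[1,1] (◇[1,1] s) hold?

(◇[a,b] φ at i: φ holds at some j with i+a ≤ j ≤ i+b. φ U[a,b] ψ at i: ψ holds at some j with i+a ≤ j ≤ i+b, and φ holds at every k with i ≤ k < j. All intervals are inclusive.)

Evaluate at each i in [0,6]:
  i=0: ✗ (no rhs in [1,1])
  i=1: ✓ (rhs at j=2; lhs holds on [1,1])
  i=2: ✗ (no rhs in [3,3])
  i=3: ✗ (no rhs in [4,4])
  i=4: ✗ (lhs fails at k=4 before rhs at j=5)
  i=5: ✗ (lhs fails at k=5 before rhs at j=6)
  i=6: ✗ (no rhs in [7,7])
Positions where it holds: {1} → 1.

1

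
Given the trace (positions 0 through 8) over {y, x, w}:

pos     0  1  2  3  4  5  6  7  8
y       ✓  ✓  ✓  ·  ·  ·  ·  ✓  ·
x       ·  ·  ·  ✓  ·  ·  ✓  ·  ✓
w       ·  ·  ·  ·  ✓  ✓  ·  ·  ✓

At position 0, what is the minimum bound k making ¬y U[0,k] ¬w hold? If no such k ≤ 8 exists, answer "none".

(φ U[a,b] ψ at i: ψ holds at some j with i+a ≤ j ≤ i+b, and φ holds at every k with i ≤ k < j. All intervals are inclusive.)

0

Need earliest j ≥ 0 with ¬w, and ¬y at every k in [0,j-1].
  j=0: rhs holds (empty prefix). k = 0.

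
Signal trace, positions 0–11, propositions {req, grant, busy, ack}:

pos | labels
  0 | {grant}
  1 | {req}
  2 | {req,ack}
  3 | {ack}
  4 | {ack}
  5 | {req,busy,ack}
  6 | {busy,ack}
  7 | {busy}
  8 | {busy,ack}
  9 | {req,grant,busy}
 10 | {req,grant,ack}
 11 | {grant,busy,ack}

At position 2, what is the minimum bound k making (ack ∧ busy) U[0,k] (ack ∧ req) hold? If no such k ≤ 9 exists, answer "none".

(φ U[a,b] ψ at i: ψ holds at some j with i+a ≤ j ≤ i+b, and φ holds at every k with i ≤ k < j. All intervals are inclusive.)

0

Need earliest j ≥ 2 with (ack ∧ req), and (ack ∧ busy) at every k in [2,j-1].
  j=2: rhs holds (empty prefix). k = 0.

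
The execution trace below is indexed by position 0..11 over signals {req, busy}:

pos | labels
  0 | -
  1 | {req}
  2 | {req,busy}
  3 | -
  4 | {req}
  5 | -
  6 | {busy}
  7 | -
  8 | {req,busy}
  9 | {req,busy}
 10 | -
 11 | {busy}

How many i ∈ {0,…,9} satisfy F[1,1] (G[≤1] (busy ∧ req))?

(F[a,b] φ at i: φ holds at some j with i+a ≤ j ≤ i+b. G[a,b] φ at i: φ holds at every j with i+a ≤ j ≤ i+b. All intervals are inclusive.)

Evaluate at each i in [0,9]:
  i=0: ✗ (none in [1,1])
  i=1: ✗ (none in [2,2])
  i=2: ✗ (none in [3,3])
  i=3: ✗ (none in [4,4])
  i=4: ✗ (none in [5,5])
  i=5: ✗ (none in [6,6])
  i=6: ✗ (none in [7,7])
  i=7: ✓ (witness j=8)
  i=8: ✗ (none in [9,9])
  i=9: ✗ (none in [10,10])
Positions where it holds: {7} → 1.

1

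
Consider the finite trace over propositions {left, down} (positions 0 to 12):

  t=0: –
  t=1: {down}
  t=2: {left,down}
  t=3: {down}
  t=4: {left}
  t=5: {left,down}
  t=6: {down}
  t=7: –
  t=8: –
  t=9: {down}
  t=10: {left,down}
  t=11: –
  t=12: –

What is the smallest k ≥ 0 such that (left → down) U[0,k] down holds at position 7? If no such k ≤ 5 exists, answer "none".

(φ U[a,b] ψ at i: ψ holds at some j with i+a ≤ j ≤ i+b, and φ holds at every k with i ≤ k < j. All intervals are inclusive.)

Need earliest j ≥ 7 with down, and (left → down) at every k in [7,j-1].
  j=7: rhs fails.
  j=8: rhs fails.
  j=9: rhs holds; lhs holds on [7,8]. k = 2.

2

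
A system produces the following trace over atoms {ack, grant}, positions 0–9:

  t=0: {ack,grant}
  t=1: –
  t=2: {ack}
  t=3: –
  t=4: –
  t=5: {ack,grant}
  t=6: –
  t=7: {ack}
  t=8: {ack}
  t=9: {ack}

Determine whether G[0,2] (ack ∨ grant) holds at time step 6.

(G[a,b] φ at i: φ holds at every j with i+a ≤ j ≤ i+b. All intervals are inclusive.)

Check (ack ∨ grant) at every j in [6,8]:
  j=6: false
  j=7: true
  j=8: true
Fails at j=6 → formula fails.

No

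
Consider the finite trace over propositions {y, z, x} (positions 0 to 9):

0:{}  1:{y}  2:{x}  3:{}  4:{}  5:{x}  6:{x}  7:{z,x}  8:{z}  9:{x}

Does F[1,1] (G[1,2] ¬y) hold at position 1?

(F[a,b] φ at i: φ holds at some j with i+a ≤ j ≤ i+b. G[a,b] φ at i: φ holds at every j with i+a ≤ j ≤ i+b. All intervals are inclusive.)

Holds

Check G[1,2] ¬y at each j in [2,2]:
  j=2: holds on [3,4]
Found at j=2 → formula holds.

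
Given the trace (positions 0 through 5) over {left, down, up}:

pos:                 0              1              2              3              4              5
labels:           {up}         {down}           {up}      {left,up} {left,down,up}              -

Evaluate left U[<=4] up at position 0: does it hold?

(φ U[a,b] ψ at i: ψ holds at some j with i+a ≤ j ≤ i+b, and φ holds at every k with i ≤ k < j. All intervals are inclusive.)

Holds

Need some j in [0,4] with up, and left at every k in [0,j-1].
  j=0: up holds; no prefix to check → satisfied.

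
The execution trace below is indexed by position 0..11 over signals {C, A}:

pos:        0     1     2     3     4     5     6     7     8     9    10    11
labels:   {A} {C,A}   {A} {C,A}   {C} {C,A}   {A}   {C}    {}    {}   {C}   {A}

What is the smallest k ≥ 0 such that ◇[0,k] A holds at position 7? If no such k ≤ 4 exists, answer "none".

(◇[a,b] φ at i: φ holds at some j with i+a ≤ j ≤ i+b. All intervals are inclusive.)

Scan j = 7,8,… for A:
  j=7: fails
  j=8: fails
  j=9: fails
  j=10: fails
  j=11: holds
First hit at j=11, so smallest k = 11-7 = 4.

4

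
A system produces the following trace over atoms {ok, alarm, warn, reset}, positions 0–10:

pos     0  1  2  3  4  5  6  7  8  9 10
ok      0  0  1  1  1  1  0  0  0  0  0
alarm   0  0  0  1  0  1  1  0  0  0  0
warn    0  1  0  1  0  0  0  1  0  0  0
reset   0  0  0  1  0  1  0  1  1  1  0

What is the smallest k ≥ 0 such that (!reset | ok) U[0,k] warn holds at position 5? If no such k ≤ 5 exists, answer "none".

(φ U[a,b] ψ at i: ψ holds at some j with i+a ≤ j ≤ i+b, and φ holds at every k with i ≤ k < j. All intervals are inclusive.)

2

Need earliest j ≥ 5 with warn, and (!reset | ok) at every k in [5,j-1].
  j=5: rhs fails.
  j=6: rhs fails.
  j=7: rhs holds; lhs holds on [5,6]. k = 2.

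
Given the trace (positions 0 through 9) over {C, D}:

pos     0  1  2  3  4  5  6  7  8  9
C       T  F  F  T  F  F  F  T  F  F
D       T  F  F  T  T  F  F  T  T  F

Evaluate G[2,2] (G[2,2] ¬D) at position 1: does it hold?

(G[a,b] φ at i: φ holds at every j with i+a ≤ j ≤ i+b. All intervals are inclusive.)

Holds

Check G[2,2] ¬D at every j in [3,3]:
  j=3: holds on [5,5]
All positions satisfy it → formula holds.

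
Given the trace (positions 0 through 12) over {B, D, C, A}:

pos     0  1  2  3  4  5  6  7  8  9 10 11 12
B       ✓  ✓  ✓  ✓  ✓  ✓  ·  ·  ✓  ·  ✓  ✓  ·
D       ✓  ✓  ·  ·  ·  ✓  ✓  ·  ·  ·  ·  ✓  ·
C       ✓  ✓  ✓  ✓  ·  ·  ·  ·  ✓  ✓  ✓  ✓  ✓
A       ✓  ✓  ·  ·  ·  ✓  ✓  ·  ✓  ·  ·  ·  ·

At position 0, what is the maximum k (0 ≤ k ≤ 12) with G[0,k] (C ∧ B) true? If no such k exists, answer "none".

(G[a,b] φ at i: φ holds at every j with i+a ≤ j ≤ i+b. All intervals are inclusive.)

3

(C ∧ B) must hold from j=0 onward; find where it first fails.
  j=0: holds
  j=1: holds
  j=2: holds
  j=3: holds
  j=4: fails
Holds on [0,3], so largest k = 3.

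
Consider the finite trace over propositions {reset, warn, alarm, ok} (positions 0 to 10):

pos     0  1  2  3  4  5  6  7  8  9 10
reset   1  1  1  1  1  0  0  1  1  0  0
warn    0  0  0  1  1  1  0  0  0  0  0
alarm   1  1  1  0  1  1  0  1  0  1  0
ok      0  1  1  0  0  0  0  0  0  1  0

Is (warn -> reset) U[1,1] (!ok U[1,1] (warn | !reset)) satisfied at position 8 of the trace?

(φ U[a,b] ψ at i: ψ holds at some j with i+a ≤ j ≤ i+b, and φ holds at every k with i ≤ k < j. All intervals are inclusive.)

False

Need some j in [9,9] with (!ok U[1,1] (warn | !reset)), and (warn -> reset) at every k in [8,j-1].
  j=9: (!ok U[1,1] (warn | !reset)) — fails.
No j in the window works → until fails.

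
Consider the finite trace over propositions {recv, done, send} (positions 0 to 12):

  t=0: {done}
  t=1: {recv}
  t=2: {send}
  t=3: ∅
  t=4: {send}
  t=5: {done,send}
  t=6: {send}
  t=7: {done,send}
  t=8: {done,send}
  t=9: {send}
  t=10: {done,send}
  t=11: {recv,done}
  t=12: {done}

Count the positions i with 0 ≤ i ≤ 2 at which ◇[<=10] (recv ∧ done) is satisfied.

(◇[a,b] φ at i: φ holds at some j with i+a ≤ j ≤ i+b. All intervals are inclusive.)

2

Evaluate at each i in [0,2]:
  i=0: ✗ (none in [0,10])
  i=1: ✓ (witness j=11)
  i=2: ✓ (witness j=11)
Positions where it holds: {1, 2} → 2.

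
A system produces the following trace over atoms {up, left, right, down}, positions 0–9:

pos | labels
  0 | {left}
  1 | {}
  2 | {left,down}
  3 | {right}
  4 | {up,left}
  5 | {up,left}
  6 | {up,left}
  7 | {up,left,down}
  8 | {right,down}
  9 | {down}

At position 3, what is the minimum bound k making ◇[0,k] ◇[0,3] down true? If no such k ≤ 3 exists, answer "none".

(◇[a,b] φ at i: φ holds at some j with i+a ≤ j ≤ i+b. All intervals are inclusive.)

Scan j = 3,4,… for ◇[0,3] down:
  j=3: fails
  j=4: holds
First hit at j=4, so smallest k = 4-3 = 1.

1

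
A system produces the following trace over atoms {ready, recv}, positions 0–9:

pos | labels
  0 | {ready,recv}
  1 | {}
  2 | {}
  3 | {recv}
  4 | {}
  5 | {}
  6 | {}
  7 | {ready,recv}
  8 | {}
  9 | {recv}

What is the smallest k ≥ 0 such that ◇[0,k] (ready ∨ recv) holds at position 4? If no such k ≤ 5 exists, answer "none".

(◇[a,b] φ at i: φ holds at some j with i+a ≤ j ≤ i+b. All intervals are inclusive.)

3

Scan j = 4,5,… for (ready ∨ recv):
  j=4: fails
  j=5: fails
  j=6: fails
  j=7: holds
First hit at j=7, so smallest k = 7-4 = 3.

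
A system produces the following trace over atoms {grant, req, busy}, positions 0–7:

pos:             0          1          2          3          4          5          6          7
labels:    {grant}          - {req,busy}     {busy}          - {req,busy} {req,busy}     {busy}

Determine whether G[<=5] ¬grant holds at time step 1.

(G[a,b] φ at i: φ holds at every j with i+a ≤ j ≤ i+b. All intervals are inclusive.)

Holds

Check ¬grant at every j in [1,6]:
  j=1: true
  j=2: true
  j=3: true
  j=4: true
  j=5: true
  j=6: true
All positions satisfy it → formula holds.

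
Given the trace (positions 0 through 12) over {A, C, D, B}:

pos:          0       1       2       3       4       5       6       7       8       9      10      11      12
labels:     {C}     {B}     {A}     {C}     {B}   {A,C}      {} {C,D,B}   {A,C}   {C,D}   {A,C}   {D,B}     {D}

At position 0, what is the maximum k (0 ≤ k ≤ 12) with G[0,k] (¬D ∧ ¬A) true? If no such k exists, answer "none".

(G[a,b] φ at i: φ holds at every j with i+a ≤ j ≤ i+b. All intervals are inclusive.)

1

(¬D ∧ ¬A) must hold from j=0 onward; find where it first fails.
  j=0: holds
  j=1: holds
  j=2: fails
Holds on [0,1], so largest k = 1.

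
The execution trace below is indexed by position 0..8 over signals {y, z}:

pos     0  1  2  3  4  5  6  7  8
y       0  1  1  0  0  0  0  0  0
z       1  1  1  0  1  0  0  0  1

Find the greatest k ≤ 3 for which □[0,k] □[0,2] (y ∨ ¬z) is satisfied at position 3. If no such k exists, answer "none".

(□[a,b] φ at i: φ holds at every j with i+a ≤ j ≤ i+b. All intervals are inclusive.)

□[0,2] (y ∨ ¬z) must hold from j=3 onward; find where it first fails.
  j=3: fails → no k works.

none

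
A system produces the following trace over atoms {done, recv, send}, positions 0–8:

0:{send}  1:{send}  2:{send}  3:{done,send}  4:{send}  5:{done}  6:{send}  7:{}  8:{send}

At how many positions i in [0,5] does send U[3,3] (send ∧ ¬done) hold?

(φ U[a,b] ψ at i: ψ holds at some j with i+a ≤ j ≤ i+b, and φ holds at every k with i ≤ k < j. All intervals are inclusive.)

1

Evaluate at each i in [0,5]:
  i=0: ✗ (no rhs in [3,3])
  i=1: ✓ (rhs at j=4; lhs holds on [1,3])
  i=2: ✗ (no rhs in [5,5])
  i=3: ✗ (lhs fails at k=5 before rhs at j=6)
  i=4: ✗ (no rhs in [7,7])
  i=5: ✗ (lhs fails at k=5 before rhs at j=8)
Positions where it holds: {1} → 1.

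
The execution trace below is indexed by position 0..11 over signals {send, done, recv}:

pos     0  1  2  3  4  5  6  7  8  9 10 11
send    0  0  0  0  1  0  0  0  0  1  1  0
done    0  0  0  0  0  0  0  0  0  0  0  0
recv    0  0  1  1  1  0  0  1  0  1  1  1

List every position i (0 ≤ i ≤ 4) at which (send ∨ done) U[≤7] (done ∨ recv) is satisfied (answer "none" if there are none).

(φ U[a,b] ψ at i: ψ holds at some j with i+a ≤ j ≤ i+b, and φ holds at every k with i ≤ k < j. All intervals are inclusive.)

2, 3, 4

Evaluate at each i in [0,4]:
  i=0: ✗ (lhs fails at k=0 before rhs at j=2)
  i=1: ✗ (lhs fails at k=1 before rhs at j=2)
  i=2: ✓ (rhs at j=2)
  i=3: ✓ (rhs at j=3)
  i=4: ✓ (rhs at j=4)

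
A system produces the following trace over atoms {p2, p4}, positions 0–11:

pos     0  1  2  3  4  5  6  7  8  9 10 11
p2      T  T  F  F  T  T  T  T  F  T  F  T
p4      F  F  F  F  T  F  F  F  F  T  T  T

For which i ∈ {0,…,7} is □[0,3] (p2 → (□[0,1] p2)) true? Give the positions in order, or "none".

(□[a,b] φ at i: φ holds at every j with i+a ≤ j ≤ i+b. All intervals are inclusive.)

2, 3

Evaluate at each i in [0,7]:
  i=0: ✗ (fails at j=1)
  i=1: ✗ (fails at j=1)
  i=2: ✓ (all of [2,5])
  i=3: ✓ (all of [3,6])
  i=4: ✗ (fails at j=7)
  i=5: ✗ (fails at j=7)
  i=6: ✗ (fails at j=7)
  i=7: ✗ (fails at j=7)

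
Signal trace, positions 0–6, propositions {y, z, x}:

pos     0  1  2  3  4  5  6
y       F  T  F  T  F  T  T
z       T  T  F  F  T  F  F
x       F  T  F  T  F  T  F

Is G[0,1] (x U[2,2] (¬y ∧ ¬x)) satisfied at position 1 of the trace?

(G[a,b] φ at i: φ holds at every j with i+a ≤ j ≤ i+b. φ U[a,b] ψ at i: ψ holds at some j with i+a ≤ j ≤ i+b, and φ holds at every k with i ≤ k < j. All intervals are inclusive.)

Check (x U[2,2] (¬y ∧ ¬x)) at every j in [1,2]:
  j=1: fails
  j=2: fails
Fails at j=1 → formula fails.

False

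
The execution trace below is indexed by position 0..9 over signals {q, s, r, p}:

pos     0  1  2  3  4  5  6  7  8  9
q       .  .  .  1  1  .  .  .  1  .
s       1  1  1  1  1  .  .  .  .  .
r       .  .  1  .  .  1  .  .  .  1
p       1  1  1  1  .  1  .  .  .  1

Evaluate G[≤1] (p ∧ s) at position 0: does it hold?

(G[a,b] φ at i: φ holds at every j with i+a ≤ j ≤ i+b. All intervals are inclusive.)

Check (p ∧ s) at every j in [0,1]:
  j=0: true
  j=1: true
All positions satisfy it → formula holds.

True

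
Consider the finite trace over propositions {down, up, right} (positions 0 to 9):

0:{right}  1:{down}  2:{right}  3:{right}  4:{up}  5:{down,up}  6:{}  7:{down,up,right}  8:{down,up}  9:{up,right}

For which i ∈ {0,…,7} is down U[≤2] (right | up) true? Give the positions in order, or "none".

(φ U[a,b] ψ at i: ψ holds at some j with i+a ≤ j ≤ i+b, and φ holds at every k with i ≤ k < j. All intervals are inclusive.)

Evaluate at each i in [0,7]:
  i=0: ✓ (rhs at j=0)
  i=1: ✓ (rhs at j=2; lhs holds on [1,1])
  i=2: ✓ (rhs at j=2)
  i=3: ✓ (rhs at j=3)
  i=4: ✓ (rhs at j=4)
  i=5: ✓ (rhs at j=5)
  i=6: ✗ (lhs fails at k=6 before rhs at j=7)
  i=7: ✓ (rhs at j=7)

0, 1, 2, 3, 4, 5, 7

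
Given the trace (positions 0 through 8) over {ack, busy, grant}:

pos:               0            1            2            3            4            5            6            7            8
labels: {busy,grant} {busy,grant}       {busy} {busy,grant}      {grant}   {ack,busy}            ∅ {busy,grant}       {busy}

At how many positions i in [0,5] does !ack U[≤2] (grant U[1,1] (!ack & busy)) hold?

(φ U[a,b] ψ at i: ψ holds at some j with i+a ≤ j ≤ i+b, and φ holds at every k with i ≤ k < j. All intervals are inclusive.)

Evaluate at each i in [0,5]:
  i=0: ✓ (rhs at j=0)
  i=1: ✓ (rhs at j=1)
  i=2: ✗ (no rhs in [2,4])
  i=3: ✗ (no rhs in [3,5])
  i=4: ✗ (no rhs in [4,6])
  i=5: ✗ (lhs fails at k=5 before rhs at j=7)
Positions where it holds: {0, 1} → 2.

2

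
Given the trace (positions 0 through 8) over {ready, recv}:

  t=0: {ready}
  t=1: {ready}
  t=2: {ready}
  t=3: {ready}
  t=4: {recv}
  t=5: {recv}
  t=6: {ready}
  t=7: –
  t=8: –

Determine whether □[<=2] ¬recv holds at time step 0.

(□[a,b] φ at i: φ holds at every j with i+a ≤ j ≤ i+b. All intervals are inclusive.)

Check ¬recv at every j in [0,2]:
  j=0: true
  j=1: true
  j=2: true
All positions satisfy it → formula holds.

Yes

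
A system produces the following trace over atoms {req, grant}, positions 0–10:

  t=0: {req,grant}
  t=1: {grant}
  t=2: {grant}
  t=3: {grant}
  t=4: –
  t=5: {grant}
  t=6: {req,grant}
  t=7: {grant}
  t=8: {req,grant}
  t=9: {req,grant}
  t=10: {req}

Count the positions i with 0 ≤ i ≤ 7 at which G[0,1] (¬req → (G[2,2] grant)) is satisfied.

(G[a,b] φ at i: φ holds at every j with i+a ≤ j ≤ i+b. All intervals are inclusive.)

6

Evaluate at each i in [0,7]:
  i=0: ✓ (all of [0,1])
  i=1: ✗ (fails at j=2)
  i=2: ✗ (fails at j=2)
  i=3: ✓ (all of [3,4])
  i=4: ✓ (all of [4,5])
  i=5: ✓ (all of [5,6])
  i=6: ✓ (all of [6,7])
  i=7: ✓ (all of [7,8])
Positions where it holds: {0, 3, 4, 5, 6, 7} → 6.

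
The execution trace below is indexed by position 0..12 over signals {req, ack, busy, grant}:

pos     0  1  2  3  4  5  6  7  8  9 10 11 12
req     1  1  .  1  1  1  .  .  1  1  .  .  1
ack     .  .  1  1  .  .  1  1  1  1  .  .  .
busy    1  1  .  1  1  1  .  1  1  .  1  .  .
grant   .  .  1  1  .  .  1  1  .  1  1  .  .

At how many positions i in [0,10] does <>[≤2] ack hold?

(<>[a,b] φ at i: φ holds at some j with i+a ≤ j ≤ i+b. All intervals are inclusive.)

10

Evaluate at each i in [0,10]:
  i=0: ✓ (witness j=2)
  i=1: ✓ (witness j=2)
  i=2: ✓ (witness j=2)
  i=3: ✓ (witness j=3)
  i=4: ✓ (witness j=6)
  i=5: ✓ (witness j=6)
  i=6: ✓ (witness j=6)
  i=7: ✓ (witness j=7)
  i=8: ✓ (witness j=8)
  i=9: ✓ (witness j=9)
  i=10: ✗ (none in [10,12])
Positions where it holds: {0, 1, 2, 3, 4, 5, 6, 7, 8, 9} → 10.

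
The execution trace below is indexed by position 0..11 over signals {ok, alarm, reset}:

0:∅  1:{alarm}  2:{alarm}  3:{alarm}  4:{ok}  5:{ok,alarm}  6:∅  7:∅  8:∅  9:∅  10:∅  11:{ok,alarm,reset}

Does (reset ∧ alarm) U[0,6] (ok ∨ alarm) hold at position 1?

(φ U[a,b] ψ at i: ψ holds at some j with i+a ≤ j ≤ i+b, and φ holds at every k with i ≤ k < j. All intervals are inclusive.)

Holds

Need some j in [1,7] with (ok ∨ alarm), and (reset ∧ alarm) at every k in [1,j-1].
  j=1: (ok ∨ alarm) holds; no prefix to check → satisfied.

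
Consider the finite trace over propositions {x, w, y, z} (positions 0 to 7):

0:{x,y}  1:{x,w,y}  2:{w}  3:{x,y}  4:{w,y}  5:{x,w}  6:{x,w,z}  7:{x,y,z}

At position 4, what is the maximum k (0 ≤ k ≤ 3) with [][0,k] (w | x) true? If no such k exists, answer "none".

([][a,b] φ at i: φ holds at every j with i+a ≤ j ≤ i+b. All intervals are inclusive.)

(w | x) must hold from j=4 onward; find where it first fails.
  j=4: holds
  j=5: holds
  j=6: holds
  j=7: holds
Holds through j=7; largest k = 3.

3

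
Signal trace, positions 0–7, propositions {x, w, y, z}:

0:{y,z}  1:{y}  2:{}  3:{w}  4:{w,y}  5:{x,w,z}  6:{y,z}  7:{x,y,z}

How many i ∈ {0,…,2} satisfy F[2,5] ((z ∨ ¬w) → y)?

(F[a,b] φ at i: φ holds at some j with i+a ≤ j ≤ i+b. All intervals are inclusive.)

3

Evaluate at each i in [0,2]:
  i=0: ✓ (witness j=3)
  i=1: ✓ (witness j=3)
  i=2: ✓ (witness j=4)
Positions where it holds: {0, 1, 2} → 3.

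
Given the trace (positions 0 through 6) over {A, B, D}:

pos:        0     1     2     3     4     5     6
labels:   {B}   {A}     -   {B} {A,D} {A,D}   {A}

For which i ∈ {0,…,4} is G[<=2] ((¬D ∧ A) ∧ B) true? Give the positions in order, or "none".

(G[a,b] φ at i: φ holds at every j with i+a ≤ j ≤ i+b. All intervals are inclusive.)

none

Evaluate at each i in [0,4]:
  i=0: ✗ (fails at j=0)
  i=1: ✗ (fails at j=1)
  i=2: ✗ (fails at j=2)
  i=3: ✗ (fails at j=3)
  i=4: ✗ (fails at j=4)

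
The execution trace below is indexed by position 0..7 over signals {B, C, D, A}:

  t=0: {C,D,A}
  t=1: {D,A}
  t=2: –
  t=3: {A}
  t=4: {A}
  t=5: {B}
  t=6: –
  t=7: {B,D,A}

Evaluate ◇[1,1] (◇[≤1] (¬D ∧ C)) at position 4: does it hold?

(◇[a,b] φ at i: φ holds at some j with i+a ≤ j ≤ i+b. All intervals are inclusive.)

False

Check ◇[≤1] (¬D ∧ C) at each j in [5,5]:
  j=5: fails (none in [5,6])
No position in the window satisfies it → formula fails.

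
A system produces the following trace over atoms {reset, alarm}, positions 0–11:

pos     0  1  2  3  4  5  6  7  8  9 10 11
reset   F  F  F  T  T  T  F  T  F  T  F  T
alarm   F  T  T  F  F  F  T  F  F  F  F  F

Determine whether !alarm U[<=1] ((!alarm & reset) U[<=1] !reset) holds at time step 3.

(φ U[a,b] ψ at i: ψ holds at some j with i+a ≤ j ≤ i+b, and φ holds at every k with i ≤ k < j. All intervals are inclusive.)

False

Need some j in [3,4] with ((!alarm & reset) U[<=1] !reset), and !alarm at every k in [3,j-1].
  j=3: ((!alarm & reset) U[<=1] !reset) — fails.
  j=4: ((!alarm & reset) U[<=1] !reset) — fails.
No j in the window works → until fails.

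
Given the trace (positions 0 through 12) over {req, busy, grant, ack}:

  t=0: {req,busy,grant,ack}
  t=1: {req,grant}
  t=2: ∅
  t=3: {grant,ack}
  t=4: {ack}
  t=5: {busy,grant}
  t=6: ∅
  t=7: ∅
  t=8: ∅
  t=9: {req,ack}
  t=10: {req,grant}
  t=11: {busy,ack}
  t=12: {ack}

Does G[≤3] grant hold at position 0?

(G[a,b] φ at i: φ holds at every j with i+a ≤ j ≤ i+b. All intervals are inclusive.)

Check grant at every j in [0,3]:
  j=0: true
  j=1: true
  j=2: false
  j=3: true
Fails at j=2 → formula fails.

Does not hold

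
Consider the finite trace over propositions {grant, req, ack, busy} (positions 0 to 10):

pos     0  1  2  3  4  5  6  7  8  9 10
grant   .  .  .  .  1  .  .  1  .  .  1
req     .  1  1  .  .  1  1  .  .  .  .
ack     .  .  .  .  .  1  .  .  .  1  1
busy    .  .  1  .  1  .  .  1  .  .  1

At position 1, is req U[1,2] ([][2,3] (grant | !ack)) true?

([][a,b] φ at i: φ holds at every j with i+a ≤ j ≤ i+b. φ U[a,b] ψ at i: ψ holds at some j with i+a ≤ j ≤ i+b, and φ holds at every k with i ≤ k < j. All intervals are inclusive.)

Need some j in [2,3] with [][2,3] (grant | !ack), and req at every k in [1,j-1].
  j=2: [][2,3] (grant | !ack) — fails at 5.
  j=3: [][2,3] (grant | !ack) — fails at 5.
No j in the window works → until fails.

Does not hold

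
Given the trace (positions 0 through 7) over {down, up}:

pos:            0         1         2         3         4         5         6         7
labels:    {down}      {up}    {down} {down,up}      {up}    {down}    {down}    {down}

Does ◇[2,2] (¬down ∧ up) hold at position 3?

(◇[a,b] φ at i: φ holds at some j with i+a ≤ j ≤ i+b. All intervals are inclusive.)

Does not hold

Check (¬down ∧ up) at each j in [5,5]:
  j=5: false
No position in the window satisfies it → formula fails.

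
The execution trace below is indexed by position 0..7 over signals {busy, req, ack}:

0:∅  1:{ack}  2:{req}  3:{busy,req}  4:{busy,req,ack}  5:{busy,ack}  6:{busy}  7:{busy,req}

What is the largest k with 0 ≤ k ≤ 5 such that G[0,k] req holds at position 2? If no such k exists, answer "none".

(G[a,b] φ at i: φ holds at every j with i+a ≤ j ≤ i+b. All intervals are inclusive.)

req must hold from j=2 onward; find where it first fails.
  j=2: holds
  j=3: holds
  j=4: holds
  j=5: fails
Holds on [2,4], so largest k = 2.

2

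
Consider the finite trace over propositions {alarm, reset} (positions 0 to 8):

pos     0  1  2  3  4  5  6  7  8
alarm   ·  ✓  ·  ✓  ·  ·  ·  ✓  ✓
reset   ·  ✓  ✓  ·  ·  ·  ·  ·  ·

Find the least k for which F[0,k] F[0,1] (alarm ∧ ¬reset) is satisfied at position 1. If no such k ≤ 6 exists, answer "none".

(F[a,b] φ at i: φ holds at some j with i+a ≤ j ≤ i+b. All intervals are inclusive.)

1

Scan j = 1,2,… for F[0,1] (alarm ∧ ¬reset):
  j=1: fails
  j=2: holds
First hit at j=2, so smallest k = 2-1 = 1.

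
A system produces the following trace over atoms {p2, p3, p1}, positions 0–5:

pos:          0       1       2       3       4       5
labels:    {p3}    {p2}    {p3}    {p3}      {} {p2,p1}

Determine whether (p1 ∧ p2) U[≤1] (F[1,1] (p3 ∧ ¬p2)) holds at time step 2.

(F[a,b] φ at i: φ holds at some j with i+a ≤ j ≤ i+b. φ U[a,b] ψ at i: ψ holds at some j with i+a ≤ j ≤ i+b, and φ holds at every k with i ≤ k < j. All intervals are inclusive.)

Yes

Need some j in [2,3] with F[1,1] (p3 ∧ ¬p2), and (p1 ∧ p2) at every k in [2,j-1].
  j=2: F[1,1] (p3 ∧ ¬p2) holds; no prefix to check → satisfied.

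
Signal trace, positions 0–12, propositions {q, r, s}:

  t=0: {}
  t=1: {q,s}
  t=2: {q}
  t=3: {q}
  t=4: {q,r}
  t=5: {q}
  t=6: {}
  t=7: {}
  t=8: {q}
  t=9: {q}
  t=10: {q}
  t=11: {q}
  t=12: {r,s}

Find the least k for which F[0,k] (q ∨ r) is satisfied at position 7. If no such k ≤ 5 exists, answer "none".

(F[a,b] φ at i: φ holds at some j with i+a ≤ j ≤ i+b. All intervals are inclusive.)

1

Scan j = 7,8,… for (q ∨ r):
  j=7: fails
  j=8: holds
First hit at j=8, so smallest k = 8-7 = 1.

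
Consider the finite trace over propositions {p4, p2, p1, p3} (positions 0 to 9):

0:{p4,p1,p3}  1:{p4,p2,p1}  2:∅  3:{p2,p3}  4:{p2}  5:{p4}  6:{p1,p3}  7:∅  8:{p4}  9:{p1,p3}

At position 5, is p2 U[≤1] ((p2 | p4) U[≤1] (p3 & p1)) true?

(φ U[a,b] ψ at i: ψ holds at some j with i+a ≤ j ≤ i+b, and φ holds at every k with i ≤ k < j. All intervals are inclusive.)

Holds

Need some j in [5,6] with ((p2 | p4) U[≤1] (p3 & p1)), and p2 at every k in [5,j-1].
  j=5: ((p2 | p4) U[≤1] (p3 & p1)) holds; no prefix to check → satisfied.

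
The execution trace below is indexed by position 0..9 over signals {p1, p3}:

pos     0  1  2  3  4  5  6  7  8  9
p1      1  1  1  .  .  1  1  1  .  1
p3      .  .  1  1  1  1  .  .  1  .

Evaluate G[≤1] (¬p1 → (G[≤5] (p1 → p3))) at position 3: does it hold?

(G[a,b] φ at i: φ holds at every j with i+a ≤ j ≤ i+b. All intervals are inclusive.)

Check (¬p1 → (G[≤5] (p1 → p3))) at every j in [3,4]:
  j=3: antecedent true; consequent fails at 6 → ✗
  j=4: antecedent true; consequent fails at 6 → ✗
Fails at j=3 → formula fails.

False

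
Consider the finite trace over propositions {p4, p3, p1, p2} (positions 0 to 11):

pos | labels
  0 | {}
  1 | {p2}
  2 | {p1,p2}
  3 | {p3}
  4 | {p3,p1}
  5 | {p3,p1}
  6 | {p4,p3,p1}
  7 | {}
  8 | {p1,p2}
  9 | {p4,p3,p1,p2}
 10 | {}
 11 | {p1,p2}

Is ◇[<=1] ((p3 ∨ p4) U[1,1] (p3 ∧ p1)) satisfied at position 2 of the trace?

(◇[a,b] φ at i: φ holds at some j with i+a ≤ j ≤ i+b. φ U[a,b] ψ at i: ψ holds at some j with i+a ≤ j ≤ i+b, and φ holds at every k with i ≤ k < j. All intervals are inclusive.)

Check ((p3 ∨ p4) U[1,1] (p3 ∧ p1)) at each j in [2,3]:
  j=2: fails
  j=3: holds
Found at j=3 → formula holds.

Holds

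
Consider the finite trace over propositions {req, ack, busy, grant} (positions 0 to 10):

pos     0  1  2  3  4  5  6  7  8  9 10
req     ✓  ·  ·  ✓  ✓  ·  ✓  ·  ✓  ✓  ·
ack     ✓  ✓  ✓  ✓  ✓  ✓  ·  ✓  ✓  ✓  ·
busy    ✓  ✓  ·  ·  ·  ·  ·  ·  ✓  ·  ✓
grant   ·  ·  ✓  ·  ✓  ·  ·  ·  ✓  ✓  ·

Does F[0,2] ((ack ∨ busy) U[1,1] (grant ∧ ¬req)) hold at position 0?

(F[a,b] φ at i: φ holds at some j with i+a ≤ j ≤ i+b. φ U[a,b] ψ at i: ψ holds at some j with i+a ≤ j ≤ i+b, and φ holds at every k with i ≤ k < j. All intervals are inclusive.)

Check ((ack ∨ busy) U[1,1] (grant ∧ ¬req)) at each j in [0,2]:
  j=0: fails
  j=1: holds
  j=2: fails
Found at j=1 → formula holds.

Holds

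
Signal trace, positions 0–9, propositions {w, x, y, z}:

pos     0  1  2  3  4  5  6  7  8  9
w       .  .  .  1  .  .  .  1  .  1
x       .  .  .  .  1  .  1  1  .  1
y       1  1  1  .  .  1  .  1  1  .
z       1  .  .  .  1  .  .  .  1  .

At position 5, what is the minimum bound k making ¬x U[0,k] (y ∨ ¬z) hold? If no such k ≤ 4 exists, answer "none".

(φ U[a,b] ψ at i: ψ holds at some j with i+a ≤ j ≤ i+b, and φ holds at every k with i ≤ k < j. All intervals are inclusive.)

Need earliest j ≥ 5 with (y ∨ ¬z), and ¬x at every k in [5,j-1].
  j=5: rhs holds (empty prefix). k = 0.

0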